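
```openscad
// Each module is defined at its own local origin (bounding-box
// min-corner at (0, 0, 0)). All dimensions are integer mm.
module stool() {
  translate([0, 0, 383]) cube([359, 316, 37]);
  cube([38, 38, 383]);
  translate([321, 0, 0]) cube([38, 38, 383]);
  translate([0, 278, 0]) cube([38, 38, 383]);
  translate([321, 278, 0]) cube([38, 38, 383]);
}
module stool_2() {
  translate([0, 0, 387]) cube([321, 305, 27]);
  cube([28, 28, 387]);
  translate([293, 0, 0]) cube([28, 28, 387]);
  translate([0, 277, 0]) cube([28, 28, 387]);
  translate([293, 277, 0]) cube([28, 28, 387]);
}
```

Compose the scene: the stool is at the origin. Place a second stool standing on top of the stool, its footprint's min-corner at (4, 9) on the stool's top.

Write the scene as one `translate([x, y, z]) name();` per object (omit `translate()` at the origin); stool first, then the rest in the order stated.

stool();
translate([4, 9, 420]) stool_2();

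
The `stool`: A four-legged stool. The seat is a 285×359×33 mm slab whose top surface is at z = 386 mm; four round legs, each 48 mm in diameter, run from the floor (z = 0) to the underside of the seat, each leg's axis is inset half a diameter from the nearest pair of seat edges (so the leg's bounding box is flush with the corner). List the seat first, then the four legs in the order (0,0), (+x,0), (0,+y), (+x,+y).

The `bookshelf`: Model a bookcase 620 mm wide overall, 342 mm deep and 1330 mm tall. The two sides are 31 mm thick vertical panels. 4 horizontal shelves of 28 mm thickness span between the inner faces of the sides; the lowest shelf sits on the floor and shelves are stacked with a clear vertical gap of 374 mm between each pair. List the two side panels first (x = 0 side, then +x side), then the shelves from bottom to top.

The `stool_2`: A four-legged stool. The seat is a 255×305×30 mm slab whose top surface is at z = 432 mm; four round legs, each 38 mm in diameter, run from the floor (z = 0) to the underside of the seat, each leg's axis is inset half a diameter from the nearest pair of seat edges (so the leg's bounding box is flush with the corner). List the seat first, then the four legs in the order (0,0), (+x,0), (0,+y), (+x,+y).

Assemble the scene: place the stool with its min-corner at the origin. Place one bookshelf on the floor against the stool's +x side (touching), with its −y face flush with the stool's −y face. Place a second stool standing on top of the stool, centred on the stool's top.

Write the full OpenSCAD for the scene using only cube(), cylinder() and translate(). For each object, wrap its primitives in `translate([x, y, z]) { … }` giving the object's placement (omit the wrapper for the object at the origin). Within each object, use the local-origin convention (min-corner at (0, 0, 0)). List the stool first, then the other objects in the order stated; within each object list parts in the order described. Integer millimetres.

translate([0, 0, 353]) cube([285, 359, 33]);
translate([24, 24, 0]) cylinder(h = 353, r = 24);
translate([261, 24, 0]) cylinder(h = 353, r = 24);
translate([24, 335, 0]) cylinder(h = 353, r = 24);
translate([261, 335, 0]) cylinder(h = 353, r = 24);
translate([285, 0, 0]) {
  cube([31, 342, 1330]);
  translate([589, 0, 0]) cube([31, 342, 1330]);
  translate([31, 0, 0]) cube([558, 342, 28]);
  translate([31, 0, 402]) cube([558, 342, 28]);
  translate([31, 0, 804]) cube([558, 342, 28]);
  translate([31, 0, 1206]) cube([558, 342, 28]);
}
translate([15, 27, 386]) {
  translate([0, 0, 402]) cube([255, 305, 30]);
  translate([19, 19, 0]) cylinder(h = 402, r = 19);
  translate([236, 19, 0]) cylinder(h = 402, r = 19);
  translate([19, 286, 0]) cylinder(h = 402, r = 19);
  translate([236, 286, 0]) cylinder(h = 402, r = 19);
}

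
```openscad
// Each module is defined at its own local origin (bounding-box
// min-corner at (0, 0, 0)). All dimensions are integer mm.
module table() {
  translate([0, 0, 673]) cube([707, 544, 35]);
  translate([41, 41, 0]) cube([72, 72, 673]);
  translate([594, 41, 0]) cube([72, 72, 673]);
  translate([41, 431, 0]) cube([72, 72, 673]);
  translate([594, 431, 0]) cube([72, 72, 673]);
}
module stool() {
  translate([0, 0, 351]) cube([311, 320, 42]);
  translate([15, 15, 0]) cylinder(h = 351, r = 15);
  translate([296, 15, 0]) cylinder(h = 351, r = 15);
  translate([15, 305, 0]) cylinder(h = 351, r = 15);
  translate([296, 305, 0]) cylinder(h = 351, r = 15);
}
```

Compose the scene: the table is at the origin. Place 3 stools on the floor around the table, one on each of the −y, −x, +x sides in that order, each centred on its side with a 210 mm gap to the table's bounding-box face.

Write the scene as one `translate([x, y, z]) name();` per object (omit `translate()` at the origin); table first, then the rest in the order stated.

table();
translate([198, -530, 0]) stool();
translate([-521, 112, 0]) stool();
translate([917, 112, 0]) stool();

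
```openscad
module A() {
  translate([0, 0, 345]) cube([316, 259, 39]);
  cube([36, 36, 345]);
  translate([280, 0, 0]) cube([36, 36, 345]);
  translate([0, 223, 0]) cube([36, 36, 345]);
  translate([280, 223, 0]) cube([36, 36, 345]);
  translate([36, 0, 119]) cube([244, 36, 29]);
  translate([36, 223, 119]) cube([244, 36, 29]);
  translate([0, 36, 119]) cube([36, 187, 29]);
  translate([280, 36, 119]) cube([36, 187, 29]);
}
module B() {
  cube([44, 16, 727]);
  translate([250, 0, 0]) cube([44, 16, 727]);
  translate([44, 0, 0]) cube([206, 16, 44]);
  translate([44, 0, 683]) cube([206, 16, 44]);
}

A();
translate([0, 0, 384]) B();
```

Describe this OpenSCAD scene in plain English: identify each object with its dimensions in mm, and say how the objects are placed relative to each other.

A is a four-legged stool. The seat is a 316×259×39 mm slab whose top surface is at z = 384 mm; four square legs, each 36×36 mm in cross-section, run from the floor (z = 0) to the underside of the seat, each flush with a corner of the seat. Four stretchers, 36 mm wide and 29 mm tall, connect adjacent legs with their undersides at z = 119 mm, each running between the inner faces of the legs it joins and aligned with the legs' outer faces on the other axis.

B is a rectangular picture frame lying in the x–z plane (depth along y). The opening is 206 mm wide (x) by 639 mm tall (z), surrounded by a border 44 mm wide on all four sides. The frame is 16 mm deep and is made of two full-height vertical stiles with two horizontal rails fitted between them.

The picture frame is on top of the stool.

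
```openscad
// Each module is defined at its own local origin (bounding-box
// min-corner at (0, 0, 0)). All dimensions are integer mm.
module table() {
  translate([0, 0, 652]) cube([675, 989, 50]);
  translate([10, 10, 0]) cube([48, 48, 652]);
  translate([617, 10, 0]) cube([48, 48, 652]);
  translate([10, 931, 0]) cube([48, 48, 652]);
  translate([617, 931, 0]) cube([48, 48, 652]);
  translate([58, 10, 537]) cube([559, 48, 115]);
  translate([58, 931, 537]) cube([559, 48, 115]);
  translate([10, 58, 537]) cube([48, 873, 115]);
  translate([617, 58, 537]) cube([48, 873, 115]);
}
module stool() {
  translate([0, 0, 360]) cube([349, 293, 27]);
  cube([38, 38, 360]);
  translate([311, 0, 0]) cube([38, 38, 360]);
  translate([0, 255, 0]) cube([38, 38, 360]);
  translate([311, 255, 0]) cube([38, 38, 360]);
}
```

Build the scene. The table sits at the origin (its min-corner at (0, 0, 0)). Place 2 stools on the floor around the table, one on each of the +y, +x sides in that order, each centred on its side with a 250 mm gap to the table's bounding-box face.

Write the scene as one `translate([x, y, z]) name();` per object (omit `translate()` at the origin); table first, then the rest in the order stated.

table();
translate([163, 1239, 0]) stool();
translate([925, 348, 0]) stool();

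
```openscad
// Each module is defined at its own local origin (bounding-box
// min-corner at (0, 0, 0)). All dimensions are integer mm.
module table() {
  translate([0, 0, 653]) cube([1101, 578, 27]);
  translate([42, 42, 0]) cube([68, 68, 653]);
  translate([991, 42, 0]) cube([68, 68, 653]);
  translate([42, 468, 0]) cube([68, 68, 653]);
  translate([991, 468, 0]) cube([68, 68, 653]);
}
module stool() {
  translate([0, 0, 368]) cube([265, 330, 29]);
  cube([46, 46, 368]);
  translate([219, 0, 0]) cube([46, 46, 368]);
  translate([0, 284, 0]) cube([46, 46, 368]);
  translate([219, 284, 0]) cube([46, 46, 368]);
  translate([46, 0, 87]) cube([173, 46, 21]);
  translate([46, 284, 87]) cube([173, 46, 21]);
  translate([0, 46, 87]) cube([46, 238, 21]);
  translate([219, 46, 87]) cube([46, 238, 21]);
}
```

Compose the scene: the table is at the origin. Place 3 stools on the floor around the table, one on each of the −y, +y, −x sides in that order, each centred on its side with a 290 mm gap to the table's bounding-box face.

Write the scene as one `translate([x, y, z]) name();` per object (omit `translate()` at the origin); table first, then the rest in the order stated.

table();
translate([418, -620, 0]) stool();
translate([418, 868, 0]) stool();
translate([-555, 124, 0]) stool();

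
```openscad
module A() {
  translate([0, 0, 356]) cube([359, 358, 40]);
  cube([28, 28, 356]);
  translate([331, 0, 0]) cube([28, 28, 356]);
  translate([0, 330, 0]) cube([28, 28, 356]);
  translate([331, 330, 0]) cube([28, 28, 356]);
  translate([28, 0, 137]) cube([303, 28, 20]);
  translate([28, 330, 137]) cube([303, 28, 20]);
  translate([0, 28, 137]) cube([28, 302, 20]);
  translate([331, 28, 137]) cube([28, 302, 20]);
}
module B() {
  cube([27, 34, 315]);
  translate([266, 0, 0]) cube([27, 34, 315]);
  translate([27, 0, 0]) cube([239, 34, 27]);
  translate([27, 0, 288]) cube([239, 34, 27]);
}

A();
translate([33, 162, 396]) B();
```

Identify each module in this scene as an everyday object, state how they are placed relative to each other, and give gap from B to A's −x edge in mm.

The picture frame's min-x is at 33; the stool's min-x is 0; gap = 33 mm.

A is a stool. B is a picture frame. The picture frame is on top of the stool, centred. The gap from the picture frame to the stool's −x edge is 33 mm.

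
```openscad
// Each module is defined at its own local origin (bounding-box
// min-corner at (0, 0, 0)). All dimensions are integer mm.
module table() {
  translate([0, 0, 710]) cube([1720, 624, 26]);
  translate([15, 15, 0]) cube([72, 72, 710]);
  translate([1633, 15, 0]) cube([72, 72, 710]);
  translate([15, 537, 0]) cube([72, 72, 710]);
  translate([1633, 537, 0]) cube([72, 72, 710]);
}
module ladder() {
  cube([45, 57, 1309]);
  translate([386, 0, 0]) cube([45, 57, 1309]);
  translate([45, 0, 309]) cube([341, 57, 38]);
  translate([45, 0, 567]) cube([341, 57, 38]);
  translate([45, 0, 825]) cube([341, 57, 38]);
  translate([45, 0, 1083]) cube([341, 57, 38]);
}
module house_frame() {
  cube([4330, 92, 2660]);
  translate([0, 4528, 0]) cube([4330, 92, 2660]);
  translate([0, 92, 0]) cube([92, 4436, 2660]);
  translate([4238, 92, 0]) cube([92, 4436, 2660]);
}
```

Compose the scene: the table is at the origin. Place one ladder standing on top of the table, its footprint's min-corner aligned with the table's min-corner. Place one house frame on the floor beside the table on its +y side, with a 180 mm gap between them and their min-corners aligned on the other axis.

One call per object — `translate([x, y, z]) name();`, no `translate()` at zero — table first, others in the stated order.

table();
translate([0, 0, 736]) ladder();
translate([0, 804, 0]) house_frame();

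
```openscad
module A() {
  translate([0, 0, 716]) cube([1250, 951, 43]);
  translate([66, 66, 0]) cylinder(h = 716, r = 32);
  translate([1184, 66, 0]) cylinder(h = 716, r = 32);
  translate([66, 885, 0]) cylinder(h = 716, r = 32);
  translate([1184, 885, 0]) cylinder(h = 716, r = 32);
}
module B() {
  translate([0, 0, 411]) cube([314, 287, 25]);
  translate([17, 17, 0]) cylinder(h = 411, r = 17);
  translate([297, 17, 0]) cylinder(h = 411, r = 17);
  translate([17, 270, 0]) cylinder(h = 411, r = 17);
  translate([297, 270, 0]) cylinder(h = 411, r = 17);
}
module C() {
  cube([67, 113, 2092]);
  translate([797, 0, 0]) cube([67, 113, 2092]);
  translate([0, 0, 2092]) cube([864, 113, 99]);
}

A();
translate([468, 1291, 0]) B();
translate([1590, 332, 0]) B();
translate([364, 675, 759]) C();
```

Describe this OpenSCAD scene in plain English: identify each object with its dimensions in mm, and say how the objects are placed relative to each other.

A is a table: top 1250 mm (x) × 951 mm (y), 43 mm thick, upper face at z = 759 mm, on four round legs of 64 mm diameter, each leg's bounding box inset 34 mm from the nearest pair of top edges, running from z = 0 to the bottom of the top.

B is a four-legged stool. The seat is a 314×287×25 mm slab whose top surface is at z = 436 mm; four round legs, each 34 mm in diameter, run from the floor (z = 0) to the underside of the seat, each leg's axis is inset half a diameter from the nearest pair of seat edges (so the leg's bounding box is flush with the corner).

C is a rectangular door frame: two vertical jambs of 67×113 mm section, 2092 mm tall, with a clear opening 730 mm wide between their inner faces. A header 99 mm tall and 113 mm deep lies on top of the jambs and spans the full outside width.

Two stools sit around the table at the +y, +x sides. The door frame is on top of the table.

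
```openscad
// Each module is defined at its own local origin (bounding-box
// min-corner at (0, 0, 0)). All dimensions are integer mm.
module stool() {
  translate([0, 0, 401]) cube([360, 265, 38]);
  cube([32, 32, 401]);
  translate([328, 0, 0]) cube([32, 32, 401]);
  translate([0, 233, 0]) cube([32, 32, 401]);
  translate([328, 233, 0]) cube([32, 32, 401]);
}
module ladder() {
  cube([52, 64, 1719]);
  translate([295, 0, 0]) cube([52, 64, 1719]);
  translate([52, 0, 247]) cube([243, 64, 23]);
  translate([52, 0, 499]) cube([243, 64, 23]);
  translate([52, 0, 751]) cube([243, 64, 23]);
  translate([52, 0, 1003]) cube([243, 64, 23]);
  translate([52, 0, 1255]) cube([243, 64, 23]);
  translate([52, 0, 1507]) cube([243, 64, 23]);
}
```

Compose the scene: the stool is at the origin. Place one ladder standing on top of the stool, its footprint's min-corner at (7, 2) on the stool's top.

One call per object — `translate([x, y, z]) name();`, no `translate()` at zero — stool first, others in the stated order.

stool();
translate([7, 2, 439]) ladder();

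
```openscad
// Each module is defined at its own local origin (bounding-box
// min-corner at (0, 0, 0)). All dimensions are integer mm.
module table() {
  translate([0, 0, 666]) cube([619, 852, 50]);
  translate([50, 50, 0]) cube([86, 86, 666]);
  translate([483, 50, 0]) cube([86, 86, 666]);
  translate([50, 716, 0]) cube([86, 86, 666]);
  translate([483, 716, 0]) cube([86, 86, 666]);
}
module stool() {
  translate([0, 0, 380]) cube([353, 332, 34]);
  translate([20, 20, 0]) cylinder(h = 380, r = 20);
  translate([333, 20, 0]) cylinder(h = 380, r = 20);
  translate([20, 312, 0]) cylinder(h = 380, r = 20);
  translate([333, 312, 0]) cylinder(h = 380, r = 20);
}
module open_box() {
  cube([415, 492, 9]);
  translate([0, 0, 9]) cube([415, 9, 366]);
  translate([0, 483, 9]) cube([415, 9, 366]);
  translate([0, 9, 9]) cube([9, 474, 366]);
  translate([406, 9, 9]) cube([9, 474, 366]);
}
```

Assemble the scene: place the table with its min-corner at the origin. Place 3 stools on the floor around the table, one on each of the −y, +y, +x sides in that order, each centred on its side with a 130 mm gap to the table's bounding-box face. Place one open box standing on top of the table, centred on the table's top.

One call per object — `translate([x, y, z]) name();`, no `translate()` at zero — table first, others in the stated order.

table();
translate([133, -462, 0]) stool();
translate([133, 982, 0]) stool();
translate([749, 260, 0]) stool();
translate([102, 180, 716]) open_box();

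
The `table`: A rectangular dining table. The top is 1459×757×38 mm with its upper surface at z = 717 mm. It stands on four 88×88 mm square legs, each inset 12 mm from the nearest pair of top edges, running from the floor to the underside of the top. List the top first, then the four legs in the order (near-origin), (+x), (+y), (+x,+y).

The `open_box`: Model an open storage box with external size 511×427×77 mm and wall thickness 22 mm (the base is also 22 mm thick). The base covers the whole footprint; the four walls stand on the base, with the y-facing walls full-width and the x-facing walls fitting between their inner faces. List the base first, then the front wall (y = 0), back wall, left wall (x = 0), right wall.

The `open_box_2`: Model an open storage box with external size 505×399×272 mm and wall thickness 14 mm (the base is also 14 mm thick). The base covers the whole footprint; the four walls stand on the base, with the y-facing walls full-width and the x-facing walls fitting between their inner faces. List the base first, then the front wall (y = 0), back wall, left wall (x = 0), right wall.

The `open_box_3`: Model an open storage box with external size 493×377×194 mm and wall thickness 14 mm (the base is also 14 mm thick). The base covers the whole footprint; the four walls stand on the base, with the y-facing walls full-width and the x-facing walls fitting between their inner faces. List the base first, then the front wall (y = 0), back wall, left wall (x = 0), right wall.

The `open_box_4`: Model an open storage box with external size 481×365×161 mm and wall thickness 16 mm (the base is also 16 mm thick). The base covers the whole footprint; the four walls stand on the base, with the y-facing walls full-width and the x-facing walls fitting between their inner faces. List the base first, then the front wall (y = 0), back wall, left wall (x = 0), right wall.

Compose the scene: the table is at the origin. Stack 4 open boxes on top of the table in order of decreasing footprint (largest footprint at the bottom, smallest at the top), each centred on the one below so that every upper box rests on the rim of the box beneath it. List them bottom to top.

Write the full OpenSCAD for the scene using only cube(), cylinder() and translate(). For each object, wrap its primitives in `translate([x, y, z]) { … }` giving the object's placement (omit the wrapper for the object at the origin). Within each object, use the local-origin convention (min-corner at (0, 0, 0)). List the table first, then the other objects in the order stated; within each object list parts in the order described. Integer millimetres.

translate([0, 0, 679]) cube([1459, 757, 38]);
translate([12, 12, 0]) cube([88, 88, 679]);
translate([1359, 12, 0]) cube([88, 88, 679]);
translate([12, 657, 0]) cube([88, 88, 679]);
translate([1359, 657, 0]) cube([88, 88, 679]);
translate([474, 165, 717]) {
  cube([511, 427, 22]);
  translate([0, 0, 22]) cube([511, 22, 55]);
  translate([0, 405, 22]) cube([511, 22, 55]);
  translate([0, 22, 22]) cube([22, 383, 55]);
  translate([489, 22, 22]) cube([22, 383, 55]);
}
translate([477, 179, 794]) {
  cube([505, 399, 14]);
  translate([0, 0, 14]) cube([505, 14, 258]);
  translate([0, 385, 14]) cube([505, 14, 258]);
  translate([0, 14, 14]) cube([14, 371, 258]);
  translate([491, 14, 14]) cube([14, 371, 258]);
}
translate([483, 190, 1066]) {
  cube([493, 377, 14]);
  translate([0, 0, 14]) cube([493, 14, 180]);
  translate([0, 363, 14]) cube([493, 14, 180]);
  translate([0, 14, 14]) cube([14, 349, 180]);
  translate([479, 14, 14]) cube([14, 349, 180]);
}
translate([489, 196, 1260]) {
  cube([481, 365, 16]);
  translate([0, 0, 16]) cube([481, 16, 145]);
  translate([0, 349, 16]) cube([481, 16, 145]);
  translate([0, 16, 16]) cube([16, 333, 145]);
  translate([465, 16, 16]) cube([16, 333, 145]);
}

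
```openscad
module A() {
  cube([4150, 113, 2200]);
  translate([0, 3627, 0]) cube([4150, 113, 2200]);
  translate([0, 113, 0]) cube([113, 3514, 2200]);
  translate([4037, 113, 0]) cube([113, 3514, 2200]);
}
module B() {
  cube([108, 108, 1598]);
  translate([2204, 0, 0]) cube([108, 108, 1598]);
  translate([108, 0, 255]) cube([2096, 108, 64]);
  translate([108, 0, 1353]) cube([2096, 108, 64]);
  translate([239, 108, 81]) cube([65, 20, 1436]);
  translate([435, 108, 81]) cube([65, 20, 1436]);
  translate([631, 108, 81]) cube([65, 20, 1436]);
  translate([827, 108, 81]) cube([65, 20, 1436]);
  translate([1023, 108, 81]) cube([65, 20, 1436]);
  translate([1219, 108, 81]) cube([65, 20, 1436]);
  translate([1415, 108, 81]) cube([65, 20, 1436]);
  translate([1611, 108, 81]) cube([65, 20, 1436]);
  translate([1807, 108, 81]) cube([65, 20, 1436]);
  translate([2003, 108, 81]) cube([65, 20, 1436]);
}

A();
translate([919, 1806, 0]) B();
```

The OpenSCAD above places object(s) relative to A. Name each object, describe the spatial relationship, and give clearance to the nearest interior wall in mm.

A is a house frame. B is a fence section. The fence section sits inside the house frame, centred. The clearance to the nearest interior wall is 806 mm.

Clearances: x = 806, y = 1693; minimum 806 mm.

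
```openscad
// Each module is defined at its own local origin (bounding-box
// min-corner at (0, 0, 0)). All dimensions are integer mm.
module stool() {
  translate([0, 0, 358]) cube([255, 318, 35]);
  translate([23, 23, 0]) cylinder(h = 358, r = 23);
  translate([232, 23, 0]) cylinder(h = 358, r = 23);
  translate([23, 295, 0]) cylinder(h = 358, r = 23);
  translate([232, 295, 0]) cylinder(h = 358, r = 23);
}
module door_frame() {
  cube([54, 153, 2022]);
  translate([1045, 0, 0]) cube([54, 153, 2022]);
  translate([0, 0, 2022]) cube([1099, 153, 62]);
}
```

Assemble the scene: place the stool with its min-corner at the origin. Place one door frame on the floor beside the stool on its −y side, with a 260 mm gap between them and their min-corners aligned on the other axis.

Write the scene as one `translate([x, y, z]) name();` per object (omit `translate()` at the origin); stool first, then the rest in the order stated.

stool();
translate([0, -413, 0]) door_frame();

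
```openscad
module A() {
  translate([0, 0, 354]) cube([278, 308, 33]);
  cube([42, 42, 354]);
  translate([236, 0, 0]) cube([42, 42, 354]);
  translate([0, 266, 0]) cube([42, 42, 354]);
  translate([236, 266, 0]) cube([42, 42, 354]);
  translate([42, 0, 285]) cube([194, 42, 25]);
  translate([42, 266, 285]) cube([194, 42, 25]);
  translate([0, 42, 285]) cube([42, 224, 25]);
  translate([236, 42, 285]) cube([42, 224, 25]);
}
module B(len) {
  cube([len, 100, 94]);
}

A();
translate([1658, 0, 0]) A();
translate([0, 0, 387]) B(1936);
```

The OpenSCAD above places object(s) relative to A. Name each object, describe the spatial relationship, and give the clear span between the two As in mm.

A is a stool. B is a beam. A beam spans the tops of two stools. The clear span between the two stools is 1380 mm.

Second stool starts at x = 1658; first ends at x = 278; clear span = 1658 − 278 = 1380 mm.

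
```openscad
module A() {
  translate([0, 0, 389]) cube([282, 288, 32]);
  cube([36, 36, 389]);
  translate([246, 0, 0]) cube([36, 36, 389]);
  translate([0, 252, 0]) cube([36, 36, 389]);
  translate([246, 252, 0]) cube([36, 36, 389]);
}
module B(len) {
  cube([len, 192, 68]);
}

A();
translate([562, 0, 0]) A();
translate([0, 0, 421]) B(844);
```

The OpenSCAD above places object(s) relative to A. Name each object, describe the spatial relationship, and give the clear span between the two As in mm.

A is a stool. B is a beam. A beam spans the tops of two stools. The clear span between the two stools is 280 mm.

Second stool starts at x = 562; first ends at x = 282; clear span = 562 − 282 = 280 mm.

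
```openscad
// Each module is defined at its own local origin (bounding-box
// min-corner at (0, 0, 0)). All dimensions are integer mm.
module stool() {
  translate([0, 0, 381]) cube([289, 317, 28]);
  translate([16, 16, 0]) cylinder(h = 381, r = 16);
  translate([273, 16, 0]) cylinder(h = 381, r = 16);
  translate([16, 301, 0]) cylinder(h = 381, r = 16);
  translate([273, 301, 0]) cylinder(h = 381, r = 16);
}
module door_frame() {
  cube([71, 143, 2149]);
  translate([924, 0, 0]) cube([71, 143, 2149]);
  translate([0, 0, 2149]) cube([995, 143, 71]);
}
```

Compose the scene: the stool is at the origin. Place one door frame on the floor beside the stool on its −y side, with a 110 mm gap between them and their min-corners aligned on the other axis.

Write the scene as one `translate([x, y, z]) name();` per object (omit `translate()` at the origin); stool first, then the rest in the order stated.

stool();
translate([0, -253, 0]) door_frame();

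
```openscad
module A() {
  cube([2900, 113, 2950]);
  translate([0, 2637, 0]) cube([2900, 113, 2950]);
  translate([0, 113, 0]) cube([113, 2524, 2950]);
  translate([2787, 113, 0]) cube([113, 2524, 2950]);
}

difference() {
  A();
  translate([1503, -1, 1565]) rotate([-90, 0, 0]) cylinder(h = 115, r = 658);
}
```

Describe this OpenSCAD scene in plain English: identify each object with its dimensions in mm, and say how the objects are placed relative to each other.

A is a box-shaped house frame (walls only): outside footprint 2900×2750 mm, wall height 2950 mm, wall thickness 113 mm. The two y-facing walls run the full x-width; the two x-facing walls fit between the inner faces of the y-facing walls.

The house frame has a circular hole of radius 658 mm through its front wall, centred at (x = 1503, z = 1565).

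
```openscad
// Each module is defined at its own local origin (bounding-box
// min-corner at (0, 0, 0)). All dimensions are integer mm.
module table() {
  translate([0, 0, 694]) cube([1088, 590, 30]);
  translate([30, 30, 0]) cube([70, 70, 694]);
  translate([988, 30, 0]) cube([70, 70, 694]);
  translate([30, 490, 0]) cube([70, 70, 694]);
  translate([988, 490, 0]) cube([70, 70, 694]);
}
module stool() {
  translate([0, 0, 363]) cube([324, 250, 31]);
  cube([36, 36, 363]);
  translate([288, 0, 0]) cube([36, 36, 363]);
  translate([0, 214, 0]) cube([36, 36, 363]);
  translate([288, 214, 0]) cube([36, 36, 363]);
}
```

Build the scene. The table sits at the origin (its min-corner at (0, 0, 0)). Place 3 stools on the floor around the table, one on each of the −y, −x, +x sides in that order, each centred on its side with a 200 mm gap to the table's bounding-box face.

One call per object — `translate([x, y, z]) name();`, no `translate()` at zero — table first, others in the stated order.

table();
translate([382, -450, 0]) stool();
translate([-524, 170, 0]) stool();
translate([1288, 170, 0]) stool();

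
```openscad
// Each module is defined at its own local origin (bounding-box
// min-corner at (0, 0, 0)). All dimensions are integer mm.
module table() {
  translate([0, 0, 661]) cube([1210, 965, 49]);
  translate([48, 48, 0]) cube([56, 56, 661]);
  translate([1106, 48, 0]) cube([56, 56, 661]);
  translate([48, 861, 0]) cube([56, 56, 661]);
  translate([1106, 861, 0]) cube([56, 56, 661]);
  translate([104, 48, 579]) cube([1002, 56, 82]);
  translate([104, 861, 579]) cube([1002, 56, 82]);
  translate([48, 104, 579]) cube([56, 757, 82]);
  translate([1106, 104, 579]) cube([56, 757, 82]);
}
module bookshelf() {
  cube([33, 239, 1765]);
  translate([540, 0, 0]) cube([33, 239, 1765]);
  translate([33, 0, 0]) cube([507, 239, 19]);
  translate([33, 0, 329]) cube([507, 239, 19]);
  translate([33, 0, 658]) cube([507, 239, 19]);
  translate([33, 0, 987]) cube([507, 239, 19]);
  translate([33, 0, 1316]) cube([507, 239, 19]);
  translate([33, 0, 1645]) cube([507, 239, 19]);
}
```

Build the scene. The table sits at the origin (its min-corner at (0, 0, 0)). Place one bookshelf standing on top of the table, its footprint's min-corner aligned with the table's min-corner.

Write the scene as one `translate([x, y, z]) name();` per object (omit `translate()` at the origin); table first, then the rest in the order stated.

table();
translate([0, 0, 710]) bookshelf();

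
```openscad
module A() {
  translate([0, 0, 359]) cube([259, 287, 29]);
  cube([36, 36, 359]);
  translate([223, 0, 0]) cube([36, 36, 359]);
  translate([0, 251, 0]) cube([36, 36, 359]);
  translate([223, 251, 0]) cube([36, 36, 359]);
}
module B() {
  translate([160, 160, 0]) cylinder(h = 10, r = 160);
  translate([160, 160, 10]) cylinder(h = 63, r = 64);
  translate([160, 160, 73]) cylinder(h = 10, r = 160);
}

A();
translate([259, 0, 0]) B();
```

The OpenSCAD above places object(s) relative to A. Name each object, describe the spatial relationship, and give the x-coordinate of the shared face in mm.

The stool's +x face and the spool's −x face are both at x = 259 mm.

A is a stool. B is a spool. The spool is against the stool's +x side, with their −y faces flush. The x-coordinate of the shared face is 259 mm.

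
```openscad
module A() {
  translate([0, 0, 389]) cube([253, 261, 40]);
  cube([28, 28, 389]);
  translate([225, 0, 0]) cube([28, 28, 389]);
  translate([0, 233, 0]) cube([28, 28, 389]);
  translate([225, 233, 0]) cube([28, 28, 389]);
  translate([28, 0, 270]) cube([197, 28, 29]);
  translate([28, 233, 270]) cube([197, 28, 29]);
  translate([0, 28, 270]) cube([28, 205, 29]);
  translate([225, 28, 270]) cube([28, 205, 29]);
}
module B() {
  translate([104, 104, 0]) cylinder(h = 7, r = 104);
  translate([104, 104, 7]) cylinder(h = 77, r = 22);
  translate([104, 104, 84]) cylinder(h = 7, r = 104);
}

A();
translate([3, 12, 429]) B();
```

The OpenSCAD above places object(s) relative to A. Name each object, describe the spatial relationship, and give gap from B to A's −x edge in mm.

The spool's min-x is at 3; the stool's min-x is 0; gap = 3 mm.

A is a stool. B is a spool. The spool is on top of the stool. The gap from the spool to the stool's −x edge is 3 mm.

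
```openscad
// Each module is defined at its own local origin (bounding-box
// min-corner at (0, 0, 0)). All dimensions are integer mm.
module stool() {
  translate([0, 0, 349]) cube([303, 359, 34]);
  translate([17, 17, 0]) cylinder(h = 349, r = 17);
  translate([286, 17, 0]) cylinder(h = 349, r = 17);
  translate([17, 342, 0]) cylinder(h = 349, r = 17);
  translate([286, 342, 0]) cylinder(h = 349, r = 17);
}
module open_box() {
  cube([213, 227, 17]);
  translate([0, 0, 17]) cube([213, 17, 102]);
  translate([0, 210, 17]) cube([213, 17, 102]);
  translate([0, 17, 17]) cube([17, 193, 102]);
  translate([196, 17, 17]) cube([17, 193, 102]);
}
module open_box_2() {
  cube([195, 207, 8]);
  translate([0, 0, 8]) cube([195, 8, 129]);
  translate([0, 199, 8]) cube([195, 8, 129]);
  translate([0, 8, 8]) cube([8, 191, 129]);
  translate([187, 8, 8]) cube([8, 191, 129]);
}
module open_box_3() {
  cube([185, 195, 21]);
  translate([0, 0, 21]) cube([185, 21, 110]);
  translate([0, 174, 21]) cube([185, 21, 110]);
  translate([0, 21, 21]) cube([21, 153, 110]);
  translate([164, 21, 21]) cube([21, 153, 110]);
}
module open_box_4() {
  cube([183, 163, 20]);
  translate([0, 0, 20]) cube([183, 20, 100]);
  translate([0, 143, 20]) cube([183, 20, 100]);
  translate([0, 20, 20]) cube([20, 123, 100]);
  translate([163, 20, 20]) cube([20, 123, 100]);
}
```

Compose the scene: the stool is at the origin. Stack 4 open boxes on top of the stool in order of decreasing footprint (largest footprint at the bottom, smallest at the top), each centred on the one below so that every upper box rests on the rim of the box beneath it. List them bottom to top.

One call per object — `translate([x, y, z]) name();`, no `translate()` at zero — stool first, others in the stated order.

stool();
translate([45, 66, 383]) open_box();
translate([54, 76, 502]) open_box_2();
translate([59, 82, 639]) open_box_3();
translate([60, 98, 770]) open_box_4();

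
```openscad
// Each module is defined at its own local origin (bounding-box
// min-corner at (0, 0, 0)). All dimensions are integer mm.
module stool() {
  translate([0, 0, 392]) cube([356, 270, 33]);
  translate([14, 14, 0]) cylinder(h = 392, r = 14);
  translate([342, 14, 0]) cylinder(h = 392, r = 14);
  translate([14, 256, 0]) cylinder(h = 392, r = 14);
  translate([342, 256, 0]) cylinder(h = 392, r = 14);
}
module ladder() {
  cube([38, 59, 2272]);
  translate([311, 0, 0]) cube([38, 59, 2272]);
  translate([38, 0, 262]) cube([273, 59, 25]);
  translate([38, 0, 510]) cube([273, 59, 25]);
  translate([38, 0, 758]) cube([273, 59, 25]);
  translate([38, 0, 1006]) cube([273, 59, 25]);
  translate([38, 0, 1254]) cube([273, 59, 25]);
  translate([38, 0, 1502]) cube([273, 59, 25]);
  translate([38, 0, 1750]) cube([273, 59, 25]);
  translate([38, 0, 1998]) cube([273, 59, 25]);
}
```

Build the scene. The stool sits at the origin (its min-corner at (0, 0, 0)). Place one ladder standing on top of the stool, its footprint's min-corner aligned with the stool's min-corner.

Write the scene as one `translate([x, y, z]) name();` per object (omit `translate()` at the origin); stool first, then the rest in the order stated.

stool();
translate([0, 0, 425]) ladder();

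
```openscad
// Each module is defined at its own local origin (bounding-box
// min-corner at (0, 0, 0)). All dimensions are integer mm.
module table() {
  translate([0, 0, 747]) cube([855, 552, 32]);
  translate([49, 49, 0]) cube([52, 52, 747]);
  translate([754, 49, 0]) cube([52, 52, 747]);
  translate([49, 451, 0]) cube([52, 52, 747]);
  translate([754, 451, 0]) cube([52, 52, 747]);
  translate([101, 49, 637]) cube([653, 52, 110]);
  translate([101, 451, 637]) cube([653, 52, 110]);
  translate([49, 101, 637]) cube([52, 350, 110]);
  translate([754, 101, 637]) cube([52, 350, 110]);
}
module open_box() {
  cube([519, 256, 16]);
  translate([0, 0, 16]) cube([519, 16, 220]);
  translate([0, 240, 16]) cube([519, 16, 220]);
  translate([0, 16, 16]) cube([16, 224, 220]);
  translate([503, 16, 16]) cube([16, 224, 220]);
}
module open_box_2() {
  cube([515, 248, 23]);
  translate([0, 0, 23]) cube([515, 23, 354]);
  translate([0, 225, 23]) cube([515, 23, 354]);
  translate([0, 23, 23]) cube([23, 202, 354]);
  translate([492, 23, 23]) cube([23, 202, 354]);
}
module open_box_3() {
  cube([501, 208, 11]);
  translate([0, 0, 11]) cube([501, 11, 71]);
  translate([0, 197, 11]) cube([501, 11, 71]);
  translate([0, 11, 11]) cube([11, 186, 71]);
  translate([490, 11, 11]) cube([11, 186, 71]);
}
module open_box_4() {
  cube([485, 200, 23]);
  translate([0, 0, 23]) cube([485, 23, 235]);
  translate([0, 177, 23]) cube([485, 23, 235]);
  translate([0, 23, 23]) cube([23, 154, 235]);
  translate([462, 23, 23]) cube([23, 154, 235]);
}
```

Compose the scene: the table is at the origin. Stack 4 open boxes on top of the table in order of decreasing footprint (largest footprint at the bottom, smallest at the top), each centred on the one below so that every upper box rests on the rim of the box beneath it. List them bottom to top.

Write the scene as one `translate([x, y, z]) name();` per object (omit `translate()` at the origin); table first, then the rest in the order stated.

table();
translate([168, 148, 779]) open_box();
translate([170, 152, 1015]) open_box_2();
translate([177, 172, 1392]) open_box_3();
translate([185, 176, 1474]) open_box_4();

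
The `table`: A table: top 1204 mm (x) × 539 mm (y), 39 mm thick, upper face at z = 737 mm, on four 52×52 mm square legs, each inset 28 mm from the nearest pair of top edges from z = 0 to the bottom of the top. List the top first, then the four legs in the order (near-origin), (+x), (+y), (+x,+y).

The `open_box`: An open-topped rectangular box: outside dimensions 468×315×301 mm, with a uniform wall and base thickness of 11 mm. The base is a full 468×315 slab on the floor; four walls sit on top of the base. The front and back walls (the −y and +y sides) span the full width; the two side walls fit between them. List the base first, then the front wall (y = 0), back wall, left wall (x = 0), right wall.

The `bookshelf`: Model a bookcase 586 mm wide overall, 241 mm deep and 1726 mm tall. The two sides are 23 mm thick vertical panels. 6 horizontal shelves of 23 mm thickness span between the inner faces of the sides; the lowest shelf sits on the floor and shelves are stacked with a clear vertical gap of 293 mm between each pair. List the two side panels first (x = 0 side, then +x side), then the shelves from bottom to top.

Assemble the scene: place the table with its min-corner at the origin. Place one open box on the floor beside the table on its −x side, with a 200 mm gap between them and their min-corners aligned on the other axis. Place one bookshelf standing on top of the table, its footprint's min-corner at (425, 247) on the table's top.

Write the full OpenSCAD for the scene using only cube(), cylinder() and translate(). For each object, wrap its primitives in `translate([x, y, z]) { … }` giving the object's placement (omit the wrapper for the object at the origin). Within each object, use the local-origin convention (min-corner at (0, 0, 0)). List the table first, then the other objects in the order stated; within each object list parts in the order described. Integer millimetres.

translate([0, 0, 698]) cube([1204, 539, 39]);
translate([28, 28, 0]) cube([52, 52, 698]);
translate([1124, 28, 0]) cube([52, 52, 698]);
translate([28, 459, 0]) cube([52, 52, 698]);
translate([1124, 459, 0]) cube([52, 52, 698]);
translate([-668, 0, 0]) {
  cube([468, 315, 11]);
  translate([0, 0, 11]) cube([468, 11, 290]);
  translate([0, 304, 11]) cube([468, 11, 290]);
  translate([0, 11, 11]) cube([11, 293, 290]);
  translate([457, 11, 11]) cube([11, 293, 290]);
}
translate([425, 247, 737]) {
  cube([23, 241, 1726]);
  translate([563, 0, 0]) cube([23, 241, 1726]);
  translate([23, 0, 0]) cube([540, 241, 23]);
  translate([23, 0, 316]) cube([540, 241, 23]);
  translate([23, 0, 632]) cube([540, 241, 23]);
  translate([23, 0, 948]) cube([540, 241, 23]);
  translate([23, 0, 1264]) cube([540, 241, 23]);
  translate([23, 0, 1580]) cube([540, 241, 23]);
}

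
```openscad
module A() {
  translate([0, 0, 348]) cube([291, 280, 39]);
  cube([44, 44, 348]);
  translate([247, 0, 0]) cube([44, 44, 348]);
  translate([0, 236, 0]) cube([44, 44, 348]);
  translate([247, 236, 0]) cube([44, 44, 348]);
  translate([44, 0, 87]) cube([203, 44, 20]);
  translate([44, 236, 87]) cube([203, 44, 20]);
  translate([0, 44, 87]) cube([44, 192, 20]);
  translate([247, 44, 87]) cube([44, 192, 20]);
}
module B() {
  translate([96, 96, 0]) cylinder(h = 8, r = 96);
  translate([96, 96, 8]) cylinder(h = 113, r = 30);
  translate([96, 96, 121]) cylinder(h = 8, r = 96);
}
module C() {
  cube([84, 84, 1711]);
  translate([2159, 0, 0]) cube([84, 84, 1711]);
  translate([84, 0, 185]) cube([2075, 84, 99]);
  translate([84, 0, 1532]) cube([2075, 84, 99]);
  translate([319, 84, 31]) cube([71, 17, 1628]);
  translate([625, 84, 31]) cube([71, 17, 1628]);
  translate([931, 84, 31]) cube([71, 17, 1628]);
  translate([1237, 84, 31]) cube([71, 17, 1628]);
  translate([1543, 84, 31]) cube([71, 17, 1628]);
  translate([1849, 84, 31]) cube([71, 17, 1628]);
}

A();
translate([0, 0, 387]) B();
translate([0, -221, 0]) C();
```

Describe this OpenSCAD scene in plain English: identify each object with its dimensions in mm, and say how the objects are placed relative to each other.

A is a four-legged stool. The seat is a 291×280×39 mm slab whose top surface is at z = 387 mm; four square legs, each 44×44 mm in cross-section, run from the floor (z = 0) to the underside of the seat, each flush with a corner of the seat. Four stretchers, 44 mm wide and 20 mm tall, connect adjacent legs with their undersides at z = 87 mm, each running between the inner faces of the legs it joins and aligned with the legs' outer faces on the other axis.

B is a spool: two coaxial disc flanges of radius 96 mm and thickness 8 mm, joined by a core cylinder of radius 30 mm and height 113 mm. The lower flange rests on z = 0 and the three cylinders share a vertical axis.

C is a fence section. Two 84×84 mm posts, 1711 mm tall, stand on the floor with a clear span of 2075 mm between their inner faces. Two horizontal rails of 84×99 mm section span the gap between the posts with their undersides at z = 185 mm and z = 1532 mm, flush with the posts' −y face. 6 pickets, each 71 mm wide, 17 mm thick and 1628 mm tall, are fixed to the +y face of the rails with their bottoms at z = 31 mm, evenly spaced across the span with equal gaps (rounded down to the nearest mm) at the −x end and between each pair — any rounding remainder accumulates at the +x end.

The spool is on top of the stool. The fence section is on the floor beside the stool on its −y side.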